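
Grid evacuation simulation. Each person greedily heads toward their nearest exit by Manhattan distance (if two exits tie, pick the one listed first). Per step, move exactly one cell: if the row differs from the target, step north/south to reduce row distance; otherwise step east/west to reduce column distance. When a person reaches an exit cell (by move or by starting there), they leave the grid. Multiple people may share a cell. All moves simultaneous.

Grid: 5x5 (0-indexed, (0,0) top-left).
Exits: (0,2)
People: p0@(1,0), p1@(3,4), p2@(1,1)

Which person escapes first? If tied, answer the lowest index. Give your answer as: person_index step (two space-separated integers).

Answer: 2 2

Derivation:
Step 1: p0:(1,0)->(0,0) | p1:(3,4)->(2,4) | p2:(1,1)->(0,1)
Step 2: p0:(0,0)->(0,1) | p1:(2,4)->(1,4) | p2:(0,1)->(0,2)->EXIT
Step 3: p0:(0,1)->(0,2)->EXIT | p1:(1,4)->(0,4) | p2:escaped
Step 4: p0:escaped | p1:(0,4)->(0,3) | p2:escaped
Step 5: p0:escaped | p1:(0,3)->(0,2)->EXIT | p2:escaped
Exit steps: [3, 5, 2]
First to escape: p2 at step 2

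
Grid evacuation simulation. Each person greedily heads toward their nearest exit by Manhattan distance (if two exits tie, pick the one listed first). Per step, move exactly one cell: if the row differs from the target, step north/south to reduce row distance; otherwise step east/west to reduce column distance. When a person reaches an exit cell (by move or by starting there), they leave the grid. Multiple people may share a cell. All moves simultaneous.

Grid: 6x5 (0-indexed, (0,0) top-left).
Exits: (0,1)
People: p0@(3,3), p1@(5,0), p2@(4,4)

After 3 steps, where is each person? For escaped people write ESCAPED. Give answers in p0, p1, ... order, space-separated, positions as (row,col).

Step 1: p0:(3,3)->(2,3) | p1:(5,0)->(4,0) | p2:(4,4)->(3,4)
Step 2: p0:(2,3)->(1,3) | p1:(4,0)->(3,0) | p2:(3,4)->(2,4)
Step 3: p0:(1,3)->(0,3) | p1:(3,0)->(2,0) | p2:(2,4)->(1,4)

(0,3) (2,0) (1,4)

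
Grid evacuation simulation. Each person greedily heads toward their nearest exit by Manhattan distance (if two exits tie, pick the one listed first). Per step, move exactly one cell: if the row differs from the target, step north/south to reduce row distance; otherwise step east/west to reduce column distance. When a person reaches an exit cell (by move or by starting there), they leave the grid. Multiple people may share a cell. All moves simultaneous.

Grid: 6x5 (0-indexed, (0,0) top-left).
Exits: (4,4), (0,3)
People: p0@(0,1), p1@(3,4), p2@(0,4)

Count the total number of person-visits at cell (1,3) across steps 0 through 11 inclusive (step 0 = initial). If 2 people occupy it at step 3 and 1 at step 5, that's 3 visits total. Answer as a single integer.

Answer: 0

Derivation:
Step 0: p0@(0,1) p1@(3,4) p2@(0,4) -> at (1,3): 0 [-], cum=0
Step 1: p0@(0,2) p1@ESC p2@ESC -> at (1,3): 0 [-], cum=0
Step 2: p0@ESC p1@ESC p2@ESC -> at (1,3): 0 [-], cum=0
Total visits = 0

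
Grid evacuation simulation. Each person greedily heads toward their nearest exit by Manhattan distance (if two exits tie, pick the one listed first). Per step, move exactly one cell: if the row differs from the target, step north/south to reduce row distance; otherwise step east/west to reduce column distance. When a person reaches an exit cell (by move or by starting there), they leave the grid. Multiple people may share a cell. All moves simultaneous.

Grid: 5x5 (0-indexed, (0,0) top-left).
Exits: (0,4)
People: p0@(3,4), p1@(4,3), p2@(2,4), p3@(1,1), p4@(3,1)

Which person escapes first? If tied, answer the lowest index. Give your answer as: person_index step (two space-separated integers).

Answer: 2 2

Derivation:
Step 1: p0:(3,4)->(2,4) | p1:(4,3)->(3,3) | p2:(2,4)->(1,4) | p3:(1,1)->(0,1) | p4:(3,1)->(2,1)
Step 2: p0:(2,4)->(1,4) | p1:(3,3)->(2,3) | p2:(1,4)->(0,4)->EXIT | p3:(0,1)->(0,2) | p4:(2,1)->(1,1)
Step 3: p0:(1,4)->(0,4)->EXIT | p1:(2,3)->(1,3) | p2:escaped | p3:(0,2)->(0,3) | p4:(1,1)->(0,1)
Step 4: p0:escaped | p1:(1,3)->(0,3) | p2:escaped | p3:(0,3)->(0,4)->EXIT | p4:(0,1)->(0,2)
Step 5: p0:escaped | p1:(0,3)->(0,4)->EXIT | p2:escaped | p3:escaped | p4:(0,2)->(0,3)
Step 6: p0:escaped | p1:escaped | p2:escaped | p3:escaped | p4:(0,3)->(0,4)->EXIT
Exit steps: [3, 5, 2, 4, 6]
First to escape: p2 at step 2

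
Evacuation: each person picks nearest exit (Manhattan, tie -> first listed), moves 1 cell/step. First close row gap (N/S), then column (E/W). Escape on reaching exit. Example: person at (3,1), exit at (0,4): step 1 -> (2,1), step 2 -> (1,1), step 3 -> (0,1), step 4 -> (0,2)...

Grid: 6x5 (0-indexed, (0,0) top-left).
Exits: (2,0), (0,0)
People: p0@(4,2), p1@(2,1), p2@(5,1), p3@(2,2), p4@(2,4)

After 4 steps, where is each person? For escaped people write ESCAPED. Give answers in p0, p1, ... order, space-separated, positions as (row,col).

Step 1: p0:(4,2)->(3,2) | p1:(2,1)->(2,0)->EXIT | p2:(5,1)->(4,1) | p3:(2,2)->(2,1) | p4:(2,4)->(2,3)
Step 2: p0:(3,2)->(2,2) | p1:escaped | p2:(4,1)->(3,1) | p3:(2,1)->(2,0)->EXIT | p4:(2,3)->(2,2)
Step 3: p0:(2,2)->(2,1) | p1:escaped | p2:(3,1)->(2,1) | p3:escaped | p4:(2,2)->(2,1)
Step 4: p0:(2,1)->(2,0)->EXIT | p1:escaped | p2:(2,1)->(2,0)->EXIT | p3:escaped | p4:(2,1)->(2,0)->EXIT

ESCAPED ESCAPED ESCAPED ESCAPED ESCAPED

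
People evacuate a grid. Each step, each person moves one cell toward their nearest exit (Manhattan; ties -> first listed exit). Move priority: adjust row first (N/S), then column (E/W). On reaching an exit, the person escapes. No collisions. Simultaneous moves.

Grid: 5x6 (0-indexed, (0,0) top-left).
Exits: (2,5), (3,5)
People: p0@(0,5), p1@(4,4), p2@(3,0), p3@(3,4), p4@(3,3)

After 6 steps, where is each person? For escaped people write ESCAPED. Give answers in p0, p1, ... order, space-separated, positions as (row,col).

Step 1: p0:(0,5)->(1,5) | p1:(4,4)->(3,4) | p2:(3,0)->(3,1) | p3:(3,4)->(3,5)->EXIT | p4:(3,3)->(3,4)
Step 2: p0:(1,5)->(2,5)->EXIT | p1:(3,4)->(3,5)->EXIT | p2:(3,1)->(3,2) | p3:escaped | p4:(3,4)->(3,5)->EXIT
Step 3: p0:escaped | p1:escaped | p2:(3,2)->(3,3) | p3:escaped | p4:escaped
Step 4: p0:escaped | p1:escaped | p2:(3,3)->(3,4) | p3:escaped | p4:escaped
Step 5: p0:escaped | p1:escaped | p2:(3,4)->(3,5)->EXIT | p3:escaped | p4:escaped

ESCAPED ESCAPED ESCAPED ESCAPED ESCAPED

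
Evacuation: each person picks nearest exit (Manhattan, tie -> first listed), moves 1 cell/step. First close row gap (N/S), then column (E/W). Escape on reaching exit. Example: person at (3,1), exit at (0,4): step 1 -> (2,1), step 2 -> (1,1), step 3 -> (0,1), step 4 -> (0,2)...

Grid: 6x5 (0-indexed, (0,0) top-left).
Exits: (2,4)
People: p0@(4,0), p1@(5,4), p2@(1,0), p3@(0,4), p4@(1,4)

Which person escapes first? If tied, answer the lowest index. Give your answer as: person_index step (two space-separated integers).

Answer: 4 1

Derivation:
Step 1: p0:(4,0)->(3,0) | p1:(5,4)->(4,4) | p2:(1,0)->(2,0) | p3:(0,4)->(1,4) | p4:(1,4)->(2,4)->EXIT
Step 2: p0:(3,0)->(2,0) | p1:(4,4)->(3,4) | p2:(2,0)->(2,1) | p3:(1,4)->(2,4)->EXIT | p4:escaped
Step 3: p0:(2,0)->(2,1) | p1:(3,4)->(2,4)->EXIT | p2:(2,1)->(2,2) | p3:escaped | p4:escaped
Step 4: p0:(2,1)->(2,2) | p1:escaped | p2:(2,2)->(2,3) | p3:escaped | p4:escaped
Step 5: p0:(2,2)->(2,3) | p1:escaped | p2:(2,3)->(2,4)->EXIT | p3:escaped | p4:escaped
Step 6: p0:(2,3)->(2,4)->EXIT | p1:escaped | p2:escaped | p3:escaped | p4:escaped
Exit steps: [6, 3, 5, 2, 1]
First to escape: p4 at step 1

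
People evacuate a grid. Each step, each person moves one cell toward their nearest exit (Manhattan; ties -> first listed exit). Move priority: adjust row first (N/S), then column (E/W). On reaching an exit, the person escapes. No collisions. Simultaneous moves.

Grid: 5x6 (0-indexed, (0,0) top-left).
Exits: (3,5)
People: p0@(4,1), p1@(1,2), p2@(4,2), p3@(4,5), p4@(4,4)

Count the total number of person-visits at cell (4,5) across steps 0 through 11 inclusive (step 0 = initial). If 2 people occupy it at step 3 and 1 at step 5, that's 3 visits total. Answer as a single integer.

Answer: 1

Derivation:
Step 0: p0@(4,1) p1@(1,2) p2@(4,2) p3@(4,5) p4@(4,4) -> at (4,5): 1 [p3], cum=1
Step 1: p0@(3,1) p1@(2,2) p2@(3,2) p3@ESC p4@(3,4) -> at (4,5): 0 [-], cum=1
Step 2: p0@(3,2) p1@(3,2) p2@(3,3) p3@ESC p4@ESC -> at (4,5): 0 [-], cum=1
Step 3: p0@(3,3) p1@(3,3) p2@(3,4) p3@ESC p4@ESC -> at (4,5): 0 [-], cum=1
Step 4: p0@(3,4) p1@(3,4) p2@ESC p3@ESC p4@ESC -> at (4,5): 0 [-], cum=1
Step 5: p0@ESC p1@ESC p2@ESC p3@ESC p4@ESC -> at (4,5): 0 [-], cum=1
Total visits = 1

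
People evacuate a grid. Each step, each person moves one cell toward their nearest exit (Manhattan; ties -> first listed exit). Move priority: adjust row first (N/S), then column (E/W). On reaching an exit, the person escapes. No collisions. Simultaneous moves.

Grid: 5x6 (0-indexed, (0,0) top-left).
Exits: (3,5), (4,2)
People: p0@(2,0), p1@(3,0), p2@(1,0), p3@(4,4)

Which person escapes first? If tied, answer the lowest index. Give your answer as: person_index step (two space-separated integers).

Step 1: p0:(2,0)->(3,0) | p1:(3,0)->(4,0) | p2:(1,0)->(2,0) | p3:(4,4)->(3,4)
Step 2: p0:(3,0)->(4,0) | p1:(4,0)->(4,1) | p2:(2,0)->(3,0) | p3:(3,4)->(3,5)->EXIT
Step 3: p0:(4,0)->(4,1) | p1:(4,1)->(4,2)->EXIT | p2:(3,0)->(4,0) | p3:escaped
Step 4: p0:(4,1)->(4,2)->EXIT | p1:escaped | p2:(4,0)->(4,1) | p3:escaped
Step 5: p0:escaped | p1:escaped | p2:(4,1)->(4,2)->EXIT | p3:escaped
Exit steps: [4, 3, 5, 2]
First to escape: p3 at step 2

Answer: 3 2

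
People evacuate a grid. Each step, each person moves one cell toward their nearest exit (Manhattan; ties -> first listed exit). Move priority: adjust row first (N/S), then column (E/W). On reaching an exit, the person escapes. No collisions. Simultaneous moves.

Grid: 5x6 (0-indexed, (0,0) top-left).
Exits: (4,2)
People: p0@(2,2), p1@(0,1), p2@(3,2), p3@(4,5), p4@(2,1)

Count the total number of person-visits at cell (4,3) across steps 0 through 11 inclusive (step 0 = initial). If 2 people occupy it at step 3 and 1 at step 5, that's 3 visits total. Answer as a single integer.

Answer: 1

Derivation:
Step 0: p0@(2,2) p1@(0,1) p2@(3,2) p3@(4,5) p4@(2,1) -> at (4,3): 0 [-], cum=0
Step 1: p0@(3,2) p1@(1,1) p2@ESC p3@(4,4) p4@(3,1) -> at (4,3): 0 [-], cum=0
Step 2: p0@ESC p1@(2,1) p2@ESC p3@(4,3) p4@(4,1) -> at (4,3): 1 [p3], cum=1
Step 3: p0@ESC p1@(3,1) p2@ESC p3@ESC p4@ESC -> at (4,3): 0 [-], cum=1
Step 4: p0@ESC p1@(4,1) p2@ESC p3@ESC p4@ESC -> at (4,3): 0 [-], cum=1
Step 5: p0@ESC p1@ESC p2@ESC p3@ESC p4@ESC -> at (4,3): 0 [-], cum=1
Total visits = 1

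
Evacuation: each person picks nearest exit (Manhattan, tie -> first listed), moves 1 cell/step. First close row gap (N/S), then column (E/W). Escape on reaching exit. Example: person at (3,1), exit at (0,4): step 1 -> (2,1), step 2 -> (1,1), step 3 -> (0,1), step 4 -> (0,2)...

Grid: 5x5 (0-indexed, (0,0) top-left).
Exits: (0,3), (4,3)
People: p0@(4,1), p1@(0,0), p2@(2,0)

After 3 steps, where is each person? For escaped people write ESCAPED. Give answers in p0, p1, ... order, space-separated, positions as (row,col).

Step 1: p0:(4,1)->(4,2) | p1:(0,0)->(0,1) | p2:(2,0)->(1,0)
Step 2: p0:(4,2)->(4,3)->EXIT | p1:(0,1)->(0,2) | p2:(1,0)->(0,0)
Step 3: p0:escaped | p1:(0,2)->(0,3)->EXIT | p2:(0,0)->(0,1)

ESCAPED ESCAPED (0,1)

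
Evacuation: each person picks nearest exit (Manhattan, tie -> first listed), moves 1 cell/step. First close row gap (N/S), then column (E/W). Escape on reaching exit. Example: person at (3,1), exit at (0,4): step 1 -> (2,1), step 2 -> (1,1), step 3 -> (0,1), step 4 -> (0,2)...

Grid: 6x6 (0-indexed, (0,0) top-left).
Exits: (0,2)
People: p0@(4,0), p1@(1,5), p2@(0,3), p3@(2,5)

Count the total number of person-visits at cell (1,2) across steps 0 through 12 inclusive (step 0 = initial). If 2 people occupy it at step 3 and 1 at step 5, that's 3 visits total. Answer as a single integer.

Step 0: p0@(4,0) p1@(1,5) p2@(0,3) p3@(2,5) -> at (1,2): 0 [-], cum=0
Step 1: p0@(3,0) p1@(0,5) p2@ESC p3@(1,5) -> at (1,2): 0 [-], cum=0
Step 2: p0@(2,0) p1@(0,4) p2@ESC p3@(0,5) -> at (1,2): 0 [-], cum=0
Step 3: p0@(1,0) p1@(0,3) p2@ESC p3@(0,4) -> at (1,2): 0 [-], cum=0
Step 4: p0@(0,0) p1@ESC p2@ESC p3@(0,3) -> at (1,2): 0 [-], cum=0
Step 5: p0@(0,1) p1@ESC p2@ESC p3@ESC -> at (1,2): 0 [-], cum=0
Step 6: p0@ESC p1@ESC p2@ESC p3@ESC -> at (1,2): 0 [-], cum=0
Total visits = 0

Answer: 0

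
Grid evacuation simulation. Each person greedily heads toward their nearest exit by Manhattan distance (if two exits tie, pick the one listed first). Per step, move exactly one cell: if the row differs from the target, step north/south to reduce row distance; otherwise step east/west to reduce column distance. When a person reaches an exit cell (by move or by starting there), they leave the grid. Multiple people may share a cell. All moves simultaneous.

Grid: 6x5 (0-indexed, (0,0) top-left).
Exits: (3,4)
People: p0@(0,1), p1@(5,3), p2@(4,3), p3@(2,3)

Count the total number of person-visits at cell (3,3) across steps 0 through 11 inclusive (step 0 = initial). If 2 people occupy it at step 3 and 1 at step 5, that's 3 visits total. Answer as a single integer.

Answer: 4

Derivation:
Step 0: p0@(0,1) p1@(5,3) p2@(4,3) p3@(2,3) -> at (3,3): 0 [-], cum=0
Step 1: p0@(1,1) p1@(4,3) p2@(3,3) p3@(3,3) -> at (3,3): 2 [p2,p3], cum=2
Step 2: p0@(2,1) p1@(3,3) p2@ESC p3@ESC -> at (3,3): 1 [p1], cum=3
Step 3: p0@(3,1) p1@ESC p2@ESC p3@ESC -> at (3,3): 0 [-], cum=3
Step 4: p0@(3,2) p1@ESC p2@ESC p3@ESC -> at (3,3): 0 [-], cum=3
Step 5: p0@(3,3) p1@ESC p2@ESC p3@ESC -> at (3,3): 1 [p0], cum=4
Step 6: p0@ESC p1@ESC p2@ESC p3@ESC -> at (3,3): 0 [-], cum=4
Total visits = 4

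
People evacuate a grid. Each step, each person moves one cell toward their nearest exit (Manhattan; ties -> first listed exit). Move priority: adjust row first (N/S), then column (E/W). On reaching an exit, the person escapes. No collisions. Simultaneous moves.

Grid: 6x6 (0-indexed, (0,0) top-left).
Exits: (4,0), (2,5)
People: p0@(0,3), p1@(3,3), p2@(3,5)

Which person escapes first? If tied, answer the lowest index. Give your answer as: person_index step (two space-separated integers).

Answer: 2 1

Derivation:
Step 1: p0:(0,3)->(1,3) | p1:(3,3)->(2,3) | p2:(3,5)->(2,5)->EXIT
Step 2: p0:(1,3)->(2,3) | p1:(2,3)->(2,4) | p2:escaped
Step 3: p0:(2,3)->(2,4) | p1:(2,4)->(2,5)->EXIT | p2:escaped
Step 4: p0:(2,4)->(2,5)->EXIT | p1:escaped | p2:escaped
Exit steps: [4, 3, 1]
First to escape: p2 at step 1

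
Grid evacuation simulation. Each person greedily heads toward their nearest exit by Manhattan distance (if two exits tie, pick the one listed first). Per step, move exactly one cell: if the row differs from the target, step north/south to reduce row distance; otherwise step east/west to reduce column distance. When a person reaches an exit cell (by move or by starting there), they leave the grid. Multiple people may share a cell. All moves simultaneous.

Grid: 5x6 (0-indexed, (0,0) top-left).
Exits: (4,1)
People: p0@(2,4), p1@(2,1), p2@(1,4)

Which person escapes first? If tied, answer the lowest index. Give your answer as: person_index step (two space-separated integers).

Answer: 1 2

Derivation:
Step 1: p0:(2,4)->(3,4) | p1:(2,1)->(3,1) | p2:(1,4)->(2,4)
Step 2: p0:(3,4)->(4,4) | p1:(3,1)->(4,1)->EXIT | p2:(2,4)->(3,4)
Step 3: p0:(4,4)->(4,3) | p1:escaped | p2:(3,4)->(4,4)
Step 4: p0:(4,3)->(4,2) | p1:escaped | p2:(4,4)->(4,3)
Step 5: p0:(4,2)->(4,1)->EXIT | p1:escaped | p2:(4,3)->(4,2)
Step 6: p0:escaped | p1:escaped | p2:(4,2)->(4,1)->EXIT
Exit steps: [5, 2, 6]
First to escape: p1 at step 2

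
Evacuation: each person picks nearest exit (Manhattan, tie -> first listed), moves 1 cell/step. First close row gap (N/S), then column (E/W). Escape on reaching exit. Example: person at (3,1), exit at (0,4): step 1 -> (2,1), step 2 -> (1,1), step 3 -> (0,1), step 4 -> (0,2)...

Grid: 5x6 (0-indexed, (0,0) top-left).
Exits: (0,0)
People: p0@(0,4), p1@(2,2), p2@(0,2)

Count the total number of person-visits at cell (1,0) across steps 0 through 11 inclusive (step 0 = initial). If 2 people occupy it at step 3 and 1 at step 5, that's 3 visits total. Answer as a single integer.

Step 0: p0@(0,4) p1@(2,2) p2@(0,2) -> at (1,0): 0 [-], cum=0
Step 1: p0@(0,3) p1@(1,2) p2@(0,1) -> at (1,0): 0 [-], cum=0
Step 2: p0@(0,2) p1@(0,2) p2@ESC -> at (1,0): 0 [-], cum=0
Step 3: p0@(0,1) p1@(0,1) p2@ESC -> at (1,0): 0 [-], cum=0
Step 4: p0@ESC p1@ESC p2@ESC -> at (1,0): 0 [-], cum=0
Total visits = 0

Answer: 0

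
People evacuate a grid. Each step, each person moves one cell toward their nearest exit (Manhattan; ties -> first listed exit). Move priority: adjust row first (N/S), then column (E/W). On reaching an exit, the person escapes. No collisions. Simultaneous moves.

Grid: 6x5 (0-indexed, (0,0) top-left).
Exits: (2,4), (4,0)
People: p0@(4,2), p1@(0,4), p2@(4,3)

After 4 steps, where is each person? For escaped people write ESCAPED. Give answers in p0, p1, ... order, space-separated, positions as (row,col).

Step 1: p0:(4,2)->(4,1) | p1:(0,4)->(1,4) | p2:(4,3)->(3,3)
Step 2: p0:(4,1)->(4,0)->EXIT | p1:(1,4)->(2,4)->EXIT | p2:(3,3)->(2,3)
Step 3: p0:escaped | p1:escaped | p2:(2,3)->(2,4)->EXIT

ESCAPED ESCAPED ESCAPED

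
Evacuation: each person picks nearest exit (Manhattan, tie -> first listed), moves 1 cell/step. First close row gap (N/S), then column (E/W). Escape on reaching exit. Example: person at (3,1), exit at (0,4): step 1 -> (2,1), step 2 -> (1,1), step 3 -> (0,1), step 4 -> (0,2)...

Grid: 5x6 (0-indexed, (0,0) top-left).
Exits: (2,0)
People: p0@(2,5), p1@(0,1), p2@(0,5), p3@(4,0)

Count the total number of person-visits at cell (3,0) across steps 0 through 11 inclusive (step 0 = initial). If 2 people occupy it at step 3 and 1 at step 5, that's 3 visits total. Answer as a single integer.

Step 0: p0@(2,5) p1@(0,1) p2@(0,5) p3@(4,0) -> at (3,0): 0 [-], cum=0
Step 1: p0@(2,4) p1@(1,1) p2@(1,5) p3@(3,0) -> at (3,0): 1 [p3], cum=1
Step 2: p0@(2,3) p1@(2,1) p2@(2,5) p3@ESC -> at (3,0): 0 [-], cum=1
Step 3: p0@(2,2) p1@ESC p2@(2,4) p3@ESC -> at (3,0): 0 [-], cum=1
Step 4: p0@(2,1) p1@ESC p2@(2,3) p3@ESC -> at (3,0): 0 [-], cum=1
Step 5: p0@ESC p1@ESC p2@(2,2) p3@ESC -> at (3,0): 0 [-], cum=1
Step 6: p0@ESC p1@ESC p2@(2,1) p3@ESC -> at (3,0): 0 [-], cum=1
Step 7: p0@ESC p1@ESC p2@ESC p3@ESC -> at (3,0): 0 [-], cum=1
Total visits = 1

Answer: 1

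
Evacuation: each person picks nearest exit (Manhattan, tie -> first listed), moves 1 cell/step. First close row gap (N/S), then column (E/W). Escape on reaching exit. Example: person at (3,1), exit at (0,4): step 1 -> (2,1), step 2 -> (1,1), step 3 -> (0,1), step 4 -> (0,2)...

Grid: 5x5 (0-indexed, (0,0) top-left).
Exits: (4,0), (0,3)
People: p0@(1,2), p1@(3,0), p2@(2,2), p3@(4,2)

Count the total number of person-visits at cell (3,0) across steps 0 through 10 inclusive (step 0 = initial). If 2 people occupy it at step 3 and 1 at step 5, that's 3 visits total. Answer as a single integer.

Answer: 1

Derivation:
Step 0: p0@(1,2) p1@(3,0) p2@(2,2) p3@(4,2) -> at (3,0): 1 [p1], cum=1
Step 1: p0@(0,2) p1@ESC p2@(1,2) p3@(4,1) -> at (3,0): 0 [-], cum=1
Step 2: p0@ESC p1@ESC p2@(0,2) p3@ESC -> at (3,0): 0 [-], cum=1
Step 3: p0@ESC p1@ESC p2@ESC p3@ESC -> at (3,0): 0 [-], cum=1
Total visits = 1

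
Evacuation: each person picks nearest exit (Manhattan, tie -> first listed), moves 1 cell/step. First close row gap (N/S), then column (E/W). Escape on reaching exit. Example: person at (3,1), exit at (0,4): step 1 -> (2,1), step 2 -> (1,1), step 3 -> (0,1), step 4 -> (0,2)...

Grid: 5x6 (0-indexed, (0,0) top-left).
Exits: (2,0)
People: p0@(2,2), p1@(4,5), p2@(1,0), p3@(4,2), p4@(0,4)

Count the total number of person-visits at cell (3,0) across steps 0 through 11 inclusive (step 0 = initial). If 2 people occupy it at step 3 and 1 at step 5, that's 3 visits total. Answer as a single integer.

Step 0: p0@(2,2) p1@(4,5) p2@(1,0) p3@(4,2) p4@(0,4) -> at (3,0): 0 [-], cum=0
Step 1: p0@(2,1) p1@(3,5) p2@ESC p3@(3,2) p4@(1,4) -> at (3,0): 0 [-], cum=0
Step 2: p0@ESC p1@(2,5) p2@ESC p3@(2,2) p4@(2,4) -> at (3,0): 0 [-], cum=0
Step 3: p0@ESC p1@(2,4) p2@ESC p3@(2,1) p4@(2,3) -> at (3,0): 0 [-], cum=0
Step 4: p0@ESC p1@(2,3) p2@ESC p3@ESC p4@(2,2) -> at (3,0): 0 [-], cum=0
Step 5: p0@ESC p1@(2,2) p2@ESC p3@ESC p4@(2,1) -> at (3,0): 0 [-], cum=0
Step 6: p0@ESC p1@(2,1) p2@ESC p3@ESC p4@ESC -> at (3,0): 0 [-], cum=0
Step 7: p0@ESC p1@ESC p2@ESC p3@ESC p4@ESC -> at (3,0): 0 [-], cum=0
Total visits = 0

Answer: 0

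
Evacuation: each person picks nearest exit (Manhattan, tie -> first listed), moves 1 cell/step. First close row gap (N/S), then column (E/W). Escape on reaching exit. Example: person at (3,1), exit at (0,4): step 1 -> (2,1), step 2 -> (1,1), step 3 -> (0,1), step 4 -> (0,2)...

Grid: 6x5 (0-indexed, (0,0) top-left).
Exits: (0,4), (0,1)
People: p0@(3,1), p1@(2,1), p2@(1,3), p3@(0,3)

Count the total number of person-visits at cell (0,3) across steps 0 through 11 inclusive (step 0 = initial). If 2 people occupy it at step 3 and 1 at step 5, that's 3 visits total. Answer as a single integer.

Answer: 2

Derivation:
Step 0: p0@(3,1) p1@(2,1) p2@(1,3) p3@(0,3) -> at (0,3): 1 [p3], cum=1
Step 1: p0@(2,1) p1@(1,1) p2@(0,3) p3@ESC -> at (0,3): 1 [p2], cum=2
Step 2: p0@(1,1) p1@ESC p2@ESC p3@ESC -> at (0,3): 0 [-], cum=2
Step 3: p0@ESC p1@ESC p2@ESC p3@ESC -> at (0,3): 0 [-], cum=2
Total visits = 2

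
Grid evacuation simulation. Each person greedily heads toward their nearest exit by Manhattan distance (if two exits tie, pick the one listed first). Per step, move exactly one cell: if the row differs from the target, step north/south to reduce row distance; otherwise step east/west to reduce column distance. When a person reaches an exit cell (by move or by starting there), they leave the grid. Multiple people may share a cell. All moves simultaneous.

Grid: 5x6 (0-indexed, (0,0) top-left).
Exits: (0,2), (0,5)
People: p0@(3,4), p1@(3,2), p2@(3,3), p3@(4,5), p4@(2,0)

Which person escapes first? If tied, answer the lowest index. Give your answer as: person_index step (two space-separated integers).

Answer: 1 3

Derivation:
Step 1: p0:(3,4)->(2,4) | p1:(3,2)->(2,2) | p2:(3,3)->(2,3) | p3:(4,5)->(3,5) | p4:(2,0)->(1,0)
Step 2: p0:(2,4)->(1,4) | p1:(2,2)->(1,2) | p2:(2,3)->(1,3) | p3:(3,5)->(2,5) | p4:(1,0)->(0,0)
Step 3: p0:(1,4)->(0,4) | p1:(1,2)->(0,2)->EXIT | p2:(1,3)->(0,3) | p3:(2,5)->(1,5) | p4:(0,0)->(0,1)
Step 4: p0:(0,4)->(0,5)->EXIT | p1:escaped | p2:(0,3)->(0,2)->EXIT | p3:(1,5)->(0,5)->EXIT | p4:(0,1)->(0,2)->EXIT
Exit steps: [4, 3, 4, 4, 4]
First to escape: p1 at step 3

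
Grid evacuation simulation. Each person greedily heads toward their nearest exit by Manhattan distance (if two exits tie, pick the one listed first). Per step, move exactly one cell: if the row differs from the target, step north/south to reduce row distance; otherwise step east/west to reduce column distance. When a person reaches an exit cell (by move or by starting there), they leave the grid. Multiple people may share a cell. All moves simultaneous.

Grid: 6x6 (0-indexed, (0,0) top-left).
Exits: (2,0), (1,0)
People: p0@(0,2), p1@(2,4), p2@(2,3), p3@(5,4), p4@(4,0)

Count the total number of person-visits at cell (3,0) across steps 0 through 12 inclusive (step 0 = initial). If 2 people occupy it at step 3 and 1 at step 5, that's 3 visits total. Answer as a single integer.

Answer: 1

Derivation:
Step 0: p0@(0,2) p1@(2,4) p2@(2,3) p3@(5,4) p4@(4,0) -> at (3,0): 0 [-], cum=0
Step 1: p0@(1,2) p1@(2,3) p2@(2,2) p3@(4,4) p4@(3,0) -> at (3,0): 1 [p4], cum=1
Step 2: p0@(1,1) p1@(2,2) p2@(2,1) p3@(3,4) p4@ESC -> at (3,0): 0 [-], cum=1
Step 3: p0@ESC p1@(2,1) p2@ESC p3@(2,4) p4@ESC -> at (3,0): 0 [-], cum=1
Step 4: p0@ESC p1@ESC p2@ESC p3@(2,3) p4@ESC -> at (3,0): 0 [-], cum=1
Step 5: p0@ESC p1@ESC p2@ESC p3@(2,2) p4@ESC -> at (3,0): 0 [-], cum=1
Step 6: p0@ESC p1@ESC p2@ESC p3@(2,1) p4@ESC -> at (3,0): 0 [-], cum=1
Step 7: p0@ESC p1@ESC p2@ESC p3@ESC p4@ESC -> at (3,0): 0 [-], cum=1
Total visits = 1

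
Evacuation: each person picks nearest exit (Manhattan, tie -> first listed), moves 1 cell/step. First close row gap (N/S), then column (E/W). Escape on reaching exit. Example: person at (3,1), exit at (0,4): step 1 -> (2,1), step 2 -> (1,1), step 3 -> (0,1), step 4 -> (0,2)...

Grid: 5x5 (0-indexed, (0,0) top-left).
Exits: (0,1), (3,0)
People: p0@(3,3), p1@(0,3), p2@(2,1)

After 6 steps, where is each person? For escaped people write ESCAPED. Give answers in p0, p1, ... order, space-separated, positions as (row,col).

Step 1: p0:(3,3)->(3,2) | p1:(0,3)->(0,2) | p2:(2,1)->(1,1)
Step 2: p0:(3,2)->(3,1) | p1:(0,2)->(0,1)->EXIT | p2:(1,1)->(0,1)->EXIT
Step 3: p0:(3,1)->(3,0)->EXIT | p1:escaped | p2:escaped

ESCAPED ESCAPED ESCAPED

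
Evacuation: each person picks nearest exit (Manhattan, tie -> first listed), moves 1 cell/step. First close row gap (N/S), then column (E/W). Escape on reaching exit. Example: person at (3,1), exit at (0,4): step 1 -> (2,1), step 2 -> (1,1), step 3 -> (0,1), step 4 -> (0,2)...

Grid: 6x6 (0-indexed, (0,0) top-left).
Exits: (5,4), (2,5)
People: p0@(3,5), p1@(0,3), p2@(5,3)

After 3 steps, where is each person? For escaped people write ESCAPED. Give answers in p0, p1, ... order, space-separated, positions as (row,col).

Step 1: p0:(3,5)->(2,5)->EXIT | p1:(0,3)->(1,3) | p2:(5,3)->(5,4)->EXIT
Step 2: p0:escaped | p1:(1,3)->(2,3) | p2:escaped
Step 3: p0:escaped | p1:(2,3)->(2,4) | p2:escaped

ESCAPED (2,4) ESCAPED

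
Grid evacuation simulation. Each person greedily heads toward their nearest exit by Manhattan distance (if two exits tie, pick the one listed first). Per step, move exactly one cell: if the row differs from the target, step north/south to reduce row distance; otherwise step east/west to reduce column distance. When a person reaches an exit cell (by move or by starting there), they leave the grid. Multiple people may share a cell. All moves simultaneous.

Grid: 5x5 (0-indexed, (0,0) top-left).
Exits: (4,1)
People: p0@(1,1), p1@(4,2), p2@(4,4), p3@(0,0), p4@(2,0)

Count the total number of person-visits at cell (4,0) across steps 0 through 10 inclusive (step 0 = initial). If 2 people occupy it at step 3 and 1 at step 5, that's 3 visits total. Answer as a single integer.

Step 0: p0@(1,1) p1@(4,2) p2@(4,4) p3@(0,0) p4@(2,0) -> at (4,0): 0 [-], cum=0
Step 1: p0@(2,1) p1@ESC p2@(4,3) p3@(1,0) p4@(3,0) -> at (4,0): 0 [-], cum=0
Step 2: p0@(3,1) p1@ESC p2@(4,2) p3@(2,0) p4@(4,0) -> at (4,0): 1 [p4], cum=1
Step 3: p0@ESC p1@ESC p2@ESC p3@(3,0) p4@ESC -> at (4,0): 0 [-], cum=1
Step 4: p0@ESC p1@ESC p2@ESC p3@(4,0) p4@ESC -> at (4,0): 1 [p3], cum=2
Step 5: p0@ESC p1@ESC p2@ESC p3@ESC p4@ESC -> at (4,0): 0 [-], cum=2
Total visits = 2

Answer: 2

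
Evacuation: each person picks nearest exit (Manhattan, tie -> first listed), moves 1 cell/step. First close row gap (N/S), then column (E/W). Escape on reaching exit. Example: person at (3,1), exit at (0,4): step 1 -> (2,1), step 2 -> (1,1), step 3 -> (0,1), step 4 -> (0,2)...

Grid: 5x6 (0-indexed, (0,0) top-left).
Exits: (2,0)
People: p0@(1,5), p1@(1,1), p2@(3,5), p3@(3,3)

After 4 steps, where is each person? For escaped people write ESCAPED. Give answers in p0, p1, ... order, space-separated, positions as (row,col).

Step 1: p0:(1,5)->(2,5) | p1:(1,1)->(2,1) | p2:(3,5)->(2,5) | p3:(3,3)->(2,3)
Step 2: p0:(2,5)->(2,4) | p1:(2,1)->(2,0)->EXIT | p2:(2,5)->(2,4) | p3:(2,3)->(2,2)
Step 3: p0:(2,4)->(2,3) | p1:escaped | p2:(2,4)->(2,3) | p3:(2,2)->(2,1)
Step 4: p0:(2,3)->(2,2) | p1:escaped | p2:(2,3)->(2,2) | p3:(2,1)->(2,0)->EXIT

(2,2) ESCAPED (2,2) ESCAPED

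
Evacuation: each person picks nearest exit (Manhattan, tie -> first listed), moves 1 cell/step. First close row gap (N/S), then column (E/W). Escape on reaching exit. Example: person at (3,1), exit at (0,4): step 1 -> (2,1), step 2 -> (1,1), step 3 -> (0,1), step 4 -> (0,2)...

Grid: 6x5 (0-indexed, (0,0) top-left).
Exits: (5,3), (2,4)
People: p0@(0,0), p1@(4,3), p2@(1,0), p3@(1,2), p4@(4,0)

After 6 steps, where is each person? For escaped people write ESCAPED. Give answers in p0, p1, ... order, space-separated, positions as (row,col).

Step 1: p0:(0,0)->(1,0) | p1:(4,3)->(5,3)->EXIT | p2:(1,0)->(2,0) | p3:(1,2)->(2,2) | p4:(4,0)->(5,0)
Step 2: p0:(1,0)->(2,0) | p1:escaped | p2:(2,0)->(2,1) | p3:(2,2)->(2,3) | p4:(5,0)->(5,1)
Step 3: p0:(2,0)->(2,1) | p1:escaped | p2:(2,1)->(2,2) | p3:(2,3)->(2,4)->EXIT | p4:(5,1)->(5,2)
Step 4: p0:(2,1)->(2,2) | p1:escaped | p2:(2,2)->(2,3) | p3:escaped | p4:(5,2)->(5,3)->EXIT
Step 5: p0:(2,2)->(2,3) | p1:escaped | p2:(2,3)->(2,4)->EXIT | p3:escaped | p4:escaped
Step 6: p0:(2,3)->(2,4)->EXIT | p1:escaped | p2:escaped | p3:escaped | p4:escaped

ESCAPED ESCAPED ESCAPED ESCAPED ESCAPED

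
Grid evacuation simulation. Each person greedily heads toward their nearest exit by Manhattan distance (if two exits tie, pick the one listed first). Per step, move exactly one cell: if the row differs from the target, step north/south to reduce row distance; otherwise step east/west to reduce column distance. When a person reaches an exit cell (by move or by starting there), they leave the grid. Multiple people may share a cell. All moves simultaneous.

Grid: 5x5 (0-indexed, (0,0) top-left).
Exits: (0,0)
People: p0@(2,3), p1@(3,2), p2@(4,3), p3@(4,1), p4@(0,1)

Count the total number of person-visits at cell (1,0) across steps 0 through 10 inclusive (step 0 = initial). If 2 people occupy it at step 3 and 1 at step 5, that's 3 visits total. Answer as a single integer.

Answer: 0

Derivation:
Step 0: p0@(2,3) p1@(3,2) p2@(4,3) p3@(4,1) p4@(0,1) -> at (1,0): 0 [-], cum=0
Step 1: p0@(1,3) p1@(2,2) p2@(3,3) p3@(3,1) p4@ESC -> at (1,0): 0 [-], cum=0
Step 2: p0@(0,3) p1@(1,2) p2@(2,3) p3@(2,1) p4@ESC -> at (1,0): 0 [-], cum=0
Step 3: p0@(0,2) p1@(0,2) p2@(1,3) p3@(1,1) p4@ESC -> at (1,0): 0 [-], cum=0
Step 4: p0@(0,1) p1@(0,1) p2@(0,3) p3@(0,1) p4@ESC -> at (1,0): 0 [-], cum=0
Step 5: p0@ESC p1@ESC p2@(0,2) p3@ESC p4@ESC -> at (1,0): 0 [-], cum=0
Step 6: p0@ESC p1@ESC p2@(0,1) p3@ESC p4@ESC -> at (1,0): 0 [-], cum=0
Step 7: p0@ESC p1@ESC p2@ESC p3@ESC p4@ESC -> at (1,0): 0 [-], cum=0
Total visits = 0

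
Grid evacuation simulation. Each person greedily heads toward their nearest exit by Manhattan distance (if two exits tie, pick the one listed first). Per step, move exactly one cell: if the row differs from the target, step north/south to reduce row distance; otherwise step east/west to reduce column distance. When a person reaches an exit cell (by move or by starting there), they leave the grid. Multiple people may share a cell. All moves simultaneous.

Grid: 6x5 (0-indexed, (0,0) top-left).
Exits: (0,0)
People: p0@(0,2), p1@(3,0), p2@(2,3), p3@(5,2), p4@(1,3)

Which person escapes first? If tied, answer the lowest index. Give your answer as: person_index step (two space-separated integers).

Step 1: p0:(0,2)->(0,1) | p1:(3,0)->(2,0) | p2:(2,3)->(1,3) | p3:(5,2)->(4,2) | p4:(1,3)->(0,3)
Step 2: p0:(0,1)->(0,0)->EXIT | p1:(2,0)->(1,0) | p2:(1,3)->(0,3) | p3:(4,2)->(3,2) | p4:(0,3)->(0,2)
Step 3: p0:escaped | p1:(1,0)->(0,0)->EXIT | p2:(0,3)->(0,2) | p3:(3,2)->(2,2) | p4:(0,2)->(0,1)
Step 4: p0:escaped | p1:escaped | p2:(0,2)->(0,1) | p3:(2,2)->(1,2) | p4:(0,1)->(0,0)->EXIT
Step 5: p0:escaped | p1:escaped | p2:(0,1)->(0,0)->EXIT | p3:(1,2)->(0,2) | p4:escaped
Step 6: p0:escaped | p1:escaped | p2:escaped | p3:(0,2)->(0,1) | p4:escaped
Step 7: p0:escaped | p1:escaped | p2:escaped | p3:(0,1)->(0,0)->EXIT | p4:escaped
Exit steps: [2, 3, 5, 7, 4]
First to escape: p0 at step 2

Answer: 0 2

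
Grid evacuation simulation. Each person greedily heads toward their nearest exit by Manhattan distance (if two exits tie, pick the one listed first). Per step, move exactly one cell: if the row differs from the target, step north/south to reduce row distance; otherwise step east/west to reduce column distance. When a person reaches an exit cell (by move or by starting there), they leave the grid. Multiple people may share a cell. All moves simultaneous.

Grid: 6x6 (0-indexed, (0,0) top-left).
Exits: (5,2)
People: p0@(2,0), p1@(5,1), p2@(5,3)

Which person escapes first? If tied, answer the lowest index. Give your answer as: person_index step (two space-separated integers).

Step 1: p0:(2,0)->(3,0) | p1:(5,1)->(5,2)->EXIT | p2:(5,3)->(5,2)->EXIT
Step 2: p0:(3,0)->(4,0) | p1:escaped | p2:escaped
Step 3: p0:(4,0)->(5,0) | p1:escaped | p2:escaped
Step 4: p0:(5,0)->(5,1) | p1:escaped | p2:escaped
Step 5: p0:(5,1)->(5,2)->EXIT | p1:escaped | p2:escaped
Exit steps: [5, 1, 1]
First to escape: p1 at step 1

Answer: 1 1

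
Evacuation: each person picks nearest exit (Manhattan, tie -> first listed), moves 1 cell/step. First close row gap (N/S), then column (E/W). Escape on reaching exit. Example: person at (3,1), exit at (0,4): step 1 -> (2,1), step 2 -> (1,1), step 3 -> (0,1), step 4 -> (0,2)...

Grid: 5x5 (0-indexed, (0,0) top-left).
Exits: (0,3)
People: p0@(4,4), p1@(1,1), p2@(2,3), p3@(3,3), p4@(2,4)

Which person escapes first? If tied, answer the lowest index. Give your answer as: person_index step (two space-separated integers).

Answer: 2 2

Derivation:
Step 1: p0:(4,4)->(3,4) | p1:(1,1)->(0,1) | p2:(2,3)->(1,3) | p3:(3,3)->(2,3) | p4:(2,4)->(1,4)
Step 2: p0:(3,4)->(2,4) | p1:(0,1)->(0,2) | p2:(1,3)->(0,3)->EXIT | p3:(2,3)->(1,3) | p4:(1,4)->(0,4)
Step 3: p0:(2,4)->(1,4) | p1:(0,2)->(0,3)->EXIT | p2:escaped | p3:(1,3)->(0,3)->EXIT | p4:(0,4)->(0,3)->EXIT
Step 4: p0:(1,4)->(0,4) | p1:escaped | p2:escaped | p3:escaped | p4:escaped
Step 5: p0:(0,4)->(0,3)->EXIT | p1:escaped | p2:escaped | p3:escaped | p4:escaped
Exit steps: [5, 3, 2, 3, 3]
First to escape: p2 at step 2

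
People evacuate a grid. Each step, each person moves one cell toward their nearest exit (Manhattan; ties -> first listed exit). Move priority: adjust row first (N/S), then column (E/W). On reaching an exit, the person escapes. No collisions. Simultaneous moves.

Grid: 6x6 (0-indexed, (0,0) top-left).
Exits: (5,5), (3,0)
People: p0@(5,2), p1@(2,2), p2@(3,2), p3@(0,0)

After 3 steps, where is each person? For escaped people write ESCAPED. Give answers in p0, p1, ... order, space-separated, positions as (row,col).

Step 1: p0:(5,2)->(5,3) | p1:(2,2)->(3,2) | p2:(3,2)->(3,1) | p3:(0,0)->(1,0)
Step 2: p0:(5,3)->(5,4) | p1:(3,2)->(3,1) | p2:(3,1)->(3,0)->EXIT | p3:(1,0)->(2,0)
Step 3: p0:(5,4)->(5,5)->EXIT | p1:(3,1)->(3,0)->EXIT | p2:escaped | p3:(2,0)->(3,0)->EXIT

ESCAPED ESCAPED ESCAPED ESCAPED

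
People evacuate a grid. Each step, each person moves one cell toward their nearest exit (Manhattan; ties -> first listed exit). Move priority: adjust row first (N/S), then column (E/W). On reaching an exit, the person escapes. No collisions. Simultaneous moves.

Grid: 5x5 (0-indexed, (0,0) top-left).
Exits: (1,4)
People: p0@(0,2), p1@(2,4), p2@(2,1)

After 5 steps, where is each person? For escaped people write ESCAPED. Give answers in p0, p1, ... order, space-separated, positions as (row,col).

Step 1: p0:(0,2)->(1,2) | p1:(2,4)->(1,4)->EXIT | p2:(2,1)->(1,1)
Step 2: p0:(1,2)->(1,3) | p1:escaped | p2:(1,1)->(1,2)
Step 3: p0:(1,3)->(1,4)->EXIT | p1:escaped | p2:(1,2)->(1,3)
Step 4: p0:escaped | p1:escaped | p2:(1,3)->(1,4)->EXIT

ESCAPED ESCAPED ESCAPED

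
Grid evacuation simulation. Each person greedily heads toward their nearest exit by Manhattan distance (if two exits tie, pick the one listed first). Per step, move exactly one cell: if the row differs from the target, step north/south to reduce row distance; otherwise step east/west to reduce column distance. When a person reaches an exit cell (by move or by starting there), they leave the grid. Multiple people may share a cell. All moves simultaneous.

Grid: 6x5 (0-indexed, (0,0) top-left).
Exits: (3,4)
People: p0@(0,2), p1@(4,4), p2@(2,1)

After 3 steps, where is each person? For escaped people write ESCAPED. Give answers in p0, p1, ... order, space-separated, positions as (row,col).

Step 1: p0:(0,2)->(1,2) | p1:(4,4)->(3,4)->EXIT | p2:(2,1)->(3,1)
Step 2: p0:(1,2)->(2,2) | p1:escaped | p2:(3,1)->(3,2)
Step 3: p0:(2,2)->(3,2) | p1:escaped | p2:(3,2)->(3,3)

(3,2) ESCAPED (3,3)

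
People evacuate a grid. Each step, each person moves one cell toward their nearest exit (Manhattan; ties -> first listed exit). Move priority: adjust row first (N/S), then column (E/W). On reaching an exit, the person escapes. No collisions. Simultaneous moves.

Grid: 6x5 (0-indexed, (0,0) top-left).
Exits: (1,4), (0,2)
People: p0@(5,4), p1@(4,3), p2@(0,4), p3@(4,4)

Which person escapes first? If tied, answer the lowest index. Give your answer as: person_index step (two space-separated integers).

Step 1: p0:(5,4)->(4,4) | p1:(4,3)->(3,3) | p2:(0,4)->(1,4)->EXIT | p3:(4,4)->(3,4)
Step 2: p0:(4,4)->(3,4) | p1:(3,3)->(2,3) | p2:escaped | p3:(3,4)->(2,4)
Step 3: p0:(3,4)->(2,4) | p1:(2,3)->(1,3) | p2:escaped | p3:(2,4)->(1,4)->EXIT
Step 4: p0:(2,4)->(1,4)->EXIT | p1:(1,3)->(1,4)->EXIT | p2:escaped | p3:escaped
Exit steps: [4, 4, 1, 3]
First to escape: p2 at step 1

Answer: 2 1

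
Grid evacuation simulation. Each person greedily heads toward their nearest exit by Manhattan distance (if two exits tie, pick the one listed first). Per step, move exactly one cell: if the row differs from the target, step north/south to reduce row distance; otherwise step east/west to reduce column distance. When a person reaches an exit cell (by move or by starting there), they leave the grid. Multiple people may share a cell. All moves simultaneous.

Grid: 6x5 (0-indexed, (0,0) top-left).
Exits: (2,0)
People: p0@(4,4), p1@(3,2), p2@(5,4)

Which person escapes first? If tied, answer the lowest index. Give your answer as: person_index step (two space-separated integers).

Step 1: p0:(4,4)->(3,4) | p1:(3,2)->(2,2) | p2:(5,4)->(4,4)
Step 2: p0:(3,4)->(2,4) | p1:(2,2)->(2,1) | p2:(4,4)->(3,4)
Step 3: p0:(2,4)->(2,3) | p1:(2,1)->(2,0)->EXIT | p2:(3,4)->(2,4)
Step 4: p0:(2,3)->(2,2) | p1:escaped | p2:(2,4)->(2,3)
Step 5: p0:(2,2)->(2,1) | p1:escaped | p2:(2,3)->(2,2)
Step 6: p0:(2,1)->(2,0)->EXIT | p1:escaped | p2:(2,2)->(2,1)
Step 7: p0:escaped | p1:escaped | p2:(2,1)->(2,0)->EXIT
Exit steps: [6, 3, 7]
First to escape: p1 at step 3

Answer: 1 3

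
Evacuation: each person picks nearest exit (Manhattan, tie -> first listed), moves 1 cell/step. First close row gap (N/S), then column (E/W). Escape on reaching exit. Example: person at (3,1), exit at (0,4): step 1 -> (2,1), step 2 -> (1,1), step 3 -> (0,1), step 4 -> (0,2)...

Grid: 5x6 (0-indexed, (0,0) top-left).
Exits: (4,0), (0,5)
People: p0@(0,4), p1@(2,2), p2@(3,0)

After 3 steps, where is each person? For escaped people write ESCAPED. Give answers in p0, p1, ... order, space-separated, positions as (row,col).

Step 1: p0:(0,4)->(0,5)->EXIT | p1:(2,2)->(3,2) | p2:(3,0)->(4,0)->EXIT
Step 2: p0:escaped | p1:(3,2)->(4,2) | p2:escaped
Step 3: p0:escaped | p1:(4,2)->(4,1) | p2:escaped

ESCAPED (4,1) ESCAPED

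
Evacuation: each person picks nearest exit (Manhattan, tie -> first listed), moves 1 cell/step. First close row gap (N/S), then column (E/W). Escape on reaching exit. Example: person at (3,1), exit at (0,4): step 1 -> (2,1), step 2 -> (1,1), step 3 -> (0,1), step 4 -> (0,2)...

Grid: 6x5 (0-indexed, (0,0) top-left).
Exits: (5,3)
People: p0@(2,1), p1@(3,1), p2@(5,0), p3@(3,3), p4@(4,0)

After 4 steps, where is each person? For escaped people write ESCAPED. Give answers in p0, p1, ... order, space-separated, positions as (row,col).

Step 1: p0:(2,1)->(3,1) | p1:(3,1)->(4,1) | p2:(5,0)->(5,1) | p3:(3,3)->(4,3) | p4:(4,0)->(5,0)
Step 2: p0:(3,1)->(4,1) | p1:(4,1)->(5,1) | p2:(5,1)->(5,2) | p3:(4,3)->(5,3)->EXIT | p4:(5,0)->(5,1)
Step 3: p0:(4,1)->(5,1) | p1:(5,1)->(5,2) | p2:(5,2)->(5,3)->EXIT | p3:escaped | p4:(5,1)->(5,2)
Step 4: p0:(5,1)->(5,2) | p1:(5,2)->(5,3)->EXIT | p2:escaped | p3:escaped | p4:(5,2)->(5,3)->EXIT

(5,2) ESCAPED ESCAPED ESCAPED ESCAPED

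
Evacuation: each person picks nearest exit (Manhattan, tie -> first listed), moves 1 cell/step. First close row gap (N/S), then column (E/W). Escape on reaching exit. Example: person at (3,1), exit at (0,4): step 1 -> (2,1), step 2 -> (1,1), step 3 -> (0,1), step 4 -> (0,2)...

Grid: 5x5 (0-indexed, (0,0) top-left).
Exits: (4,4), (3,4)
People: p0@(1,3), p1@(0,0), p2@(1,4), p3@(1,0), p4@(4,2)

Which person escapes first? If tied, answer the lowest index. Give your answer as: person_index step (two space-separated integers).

Step 1: p0:(1,3)->(2,3) | p1:(0,0)->(1,0) | p2:(1,4)->(2,4) | p3:(1,0)->(2,0) | p4:(4,2)->(4,3)
Step 2: p0:(2,3)->(3,3) | p1:(1,0)->(2,0) | p2:(2,4)->(3,4)->EXIT | p3:(2,0)->(3,0) | p4:(4,3)->(4,4)->EXIT
Step 3: p0:(3,3)->(3,4)->EXIT | p1:(2,0)->(3,0) | p2:escaped | p3:(3,0)->(3,1) | p4:escaped
Step 4: p0:escaped | p1:(3,0)->(3,1) | p2:escaped | p3:(3,1)->(3,2) | p4:escaped
Step 5: p0:escaped | p1:(3,1)->(3,2) | p2:escaped | p3:(3,2)->(3,3) | p4:escaped
Step 6: p0:escaped | p1:(3,2)->(3,3) | p2:escaped | p3:(3,3)->(3,4)->EXIT | p4:escaped
Step 7: p0:escaped | p1:(3,3)->(3,4)->EXIT | p2:escaped | p3:escaped | p4:escaped
Exit steps: [3, 7, 2, 6, 2]
First to escape: p2 at step 2

Answer: 2 2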